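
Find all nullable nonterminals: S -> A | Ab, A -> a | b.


A nonterminal is nullable iff some alternative derives ε (directly, or every symbol in it is nullable)
Nullable: {}


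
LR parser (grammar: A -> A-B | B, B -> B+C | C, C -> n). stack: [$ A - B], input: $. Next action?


handle 'A-B' on top; lookahead ∈ FOLLOW(A) = {-, $}
Action: reduce (A -> A-B)


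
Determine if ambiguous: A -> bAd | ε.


balanced b^n…d^n: each string has a unique parse
Unambiguous


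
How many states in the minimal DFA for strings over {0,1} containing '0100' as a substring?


KMP-style automaton: 4 progress states + 1 absorbing accept = 5
Minimal DFA: 5 states


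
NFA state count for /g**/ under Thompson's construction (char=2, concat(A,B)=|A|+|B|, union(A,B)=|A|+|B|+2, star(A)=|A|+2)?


Syntax tree has 1 char leaf(s), 0 union(s), 2 star(s)
chars contribute 1×2 = 2; each union adds +2; each star adds +2
Total: 2 + 0 + 4 = 6 states


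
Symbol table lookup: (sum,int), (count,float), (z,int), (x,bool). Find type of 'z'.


Lookup 'z' → type int


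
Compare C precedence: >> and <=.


'>>' is shift (level 8); '<=' is relational (level 7)
Higher level binds tighter
'>>' has higher precedence than '<='


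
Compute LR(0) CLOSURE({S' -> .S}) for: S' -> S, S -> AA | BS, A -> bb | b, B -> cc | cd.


Start: S' -> .S
For each item with dot before a nonterminal B, add B -> .γ for every B-production
Closure: [S' -> .S, S -> .AA, S -> .BS, A -> .bb, A -> .b, B -> .cc, B -> .cd]


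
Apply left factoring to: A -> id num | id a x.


Common prefix: 'id'
Factored: A -> id A', A' -> num | a x


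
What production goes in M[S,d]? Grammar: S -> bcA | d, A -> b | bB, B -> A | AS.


For [S, d]: 'd' ∈ FIRST(d)
Entry: S -> d


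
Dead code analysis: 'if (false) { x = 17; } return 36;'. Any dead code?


condition is constant false, so the whole block is unreachable
Dead: 'if (false) { x = 17; }'


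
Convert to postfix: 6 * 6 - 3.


Left to right (same or higher precedence on left)
Postfix: 6 6 * 3 -


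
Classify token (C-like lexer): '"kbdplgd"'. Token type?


Pattern: double-quoted sequence
Type: STRING_LITERAL


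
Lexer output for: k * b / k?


Scan left to right, longest-match per lexeme
Tokens: ID(k), OP(*), ID(b), OP(/), ID(k)


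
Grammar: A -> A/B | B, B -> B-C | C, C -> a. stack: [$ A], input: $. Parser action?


start symbol A on stack, input exhausted
Action: accept


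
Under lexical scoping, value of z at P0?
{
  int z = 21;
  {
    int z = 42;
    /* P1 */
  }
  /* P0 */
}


z declared in the same block as P0
z = 21


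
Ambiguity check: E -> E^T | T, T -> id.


precedence layered via separate nonterminal T: deterministic
Unambiguous


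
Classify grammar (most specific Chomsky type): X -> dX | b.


Right-linear: every RHS is a terminal or a terminal followed by one nonterminal
Classification: Type 3 (Regular)


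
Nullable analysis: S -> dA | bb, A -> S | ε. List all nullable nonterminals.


A nonterminal is nullable iff some alternative derives ε (directly, or every symbol in it is nullable)
Nullable: {A}


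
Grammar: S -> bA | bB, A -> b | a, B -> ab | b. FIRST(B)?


Per alternative of B: FIRST(ab) = {a}; FIRST(b) = {b}
FIRST(B) = {a, b}


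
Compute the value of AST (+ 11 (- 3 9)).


Evaluate inner: (- 3 9) = -6
Evaluate root: (+ 11 -6) = 5
Result: 5


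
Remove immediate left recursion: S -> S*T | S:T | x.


Left-recursive alternatives: S*T, S:T; non-recursive: x
Introduce S': S -> xS', S' -> *TS' | :TS' | ε


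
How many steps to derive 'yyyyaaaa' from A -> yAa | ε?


Derivation: A => yAa => yyAaa => yyyAaaa => yyyyAaaaa => yyyyaaaa
Steps: 5


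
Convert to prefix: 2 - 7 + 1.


left-to-right (same/higher precedence on left): tree is (+ (- 2 7) 1)
Prefix: + - 2 7 1


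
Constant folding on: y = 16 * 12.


16 * 12 = 192 at compile time
Optimized: y = 192


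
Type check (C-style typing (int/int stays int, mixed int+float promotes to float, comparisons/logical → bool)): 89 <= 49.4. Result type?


Operand types: int <= float
Rule: comparison yields bool
Result type: bool


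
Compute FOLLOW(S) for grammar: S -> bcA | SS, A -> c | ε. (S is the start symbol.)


$ ∈ FOLLOW(S). For each A -> αBβ: add FIRST(β)\{ε} to FOLLOW(B); if β nullable, add FOLLOW(A).
FOLLOW(S) = {$, b}


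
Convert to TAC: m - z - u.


Break into single-operator statements:
t1 = m - z
t2 = t1 - u


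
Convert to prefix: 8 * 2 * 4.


left-to-right (same/higher precedence on left): tree is (* (* 8 2) 4)
Prefix: * * 8 2 4


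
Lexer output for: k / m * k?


Scan left to right, longest-match per lexeme
Tokens: ID(k), OP(/), ID(m), OP(*), ID(k)


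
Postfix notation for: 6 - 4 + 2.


Left to right (same or higher precedence on left)
Postfix: 6 4 - 2 +


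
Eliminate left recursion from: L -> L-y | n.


Left-recursive alternatives: L-y; non-recursive: n
Introduce L': L -> nL', L' -> -yL' | ε


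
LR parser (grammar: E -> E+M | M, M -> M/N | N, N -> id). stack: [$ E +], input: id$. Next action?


no handle ('E+' is not any RHS); shift 'id'
Action: shift


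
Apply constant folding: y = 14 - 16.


14 - 16 = -2 at compile time
Optimized: y = -2


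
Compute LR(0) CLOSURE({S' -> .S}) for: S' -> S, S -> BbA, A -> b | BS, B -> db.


Start: S' -> .S
For each item with dot before a nonterminal B, add B -> .γ for every B-production
Closure: [S' -> .S, S -> .BbA, B -> .db]


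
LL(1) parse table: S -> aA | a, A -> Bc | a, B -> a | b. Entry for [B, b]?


For [B, b]: 'b' ∈ FIRST(b)
Entry: B -> b


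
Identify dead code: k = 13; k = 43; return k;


first assignment to k is overwritten before any read
Dead: 'k = 13'


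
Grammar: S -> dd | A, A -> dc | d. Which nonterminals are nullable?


A nonterminal is nullable iff some alternative derives ε (directly, or every symbol in it is nullable)
Nullable: {}


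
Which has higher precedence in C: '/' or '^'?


'/' is multiplicative (level 10); '^' is bitwise XOR (level 4)
Higher level binds tighter
'/' has higher precedence than '^'


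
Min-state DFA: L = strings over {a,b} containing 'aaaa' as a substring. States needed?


KMP-style automaton: 4 progress states + 1 absorbing accept = 5
Minimal DFA: 5 states


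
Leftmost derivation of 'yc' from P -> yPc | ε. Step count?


Derivation: P => yPc => yc
Steps: 2


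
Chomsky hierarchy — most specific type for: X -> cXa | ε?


Single nonterminal LHS, but c^n a^n is not regular
Classification: Type 2 (Context-Free)


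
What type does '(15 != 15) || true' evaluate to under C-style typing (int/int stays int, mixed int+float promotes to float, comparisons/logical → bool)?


Operand types: bool || bool
Rule: logical operators take bool operands and yield bool
Result type: bool


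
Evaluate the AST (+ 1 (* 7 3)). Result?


Evaluate inner: (* 7 3) = 21
Evaluate root: (+ 1 21) = 22
Result: 22


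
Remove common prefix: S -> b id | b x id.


Common prefix: 'b'
Factored: S -> b S', S' -> id | x id


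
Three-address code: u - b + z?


Break into single-operator statements:
t1 = u - b
t2 = t1 + z


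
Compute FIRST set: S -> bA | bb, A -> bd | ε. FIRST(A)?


Per alternative of A: FIRST(bd) = {b}; FIRST(ε) = {ε}
FIRST(A) = {b, ε}


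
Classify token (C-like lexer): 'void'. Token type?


Pattern: reserved word
Type: KEYWORD


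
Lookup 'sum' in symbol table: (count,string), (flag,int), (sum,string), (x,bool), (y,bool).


Lookup 'sum' → type string


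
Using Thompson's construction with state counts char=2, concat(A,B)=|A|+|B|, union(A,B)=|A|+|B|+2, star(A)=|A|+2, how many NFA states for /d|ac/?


Syntax tree has 3 char leaf(s), 1 union(s), 0 star(s)
chars contribute 3×2 = 6; each union adds +2; each star adds +2
Total: 6 + 2 + 0 = 8 states


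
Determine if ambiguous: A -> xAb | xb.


balanced x^n…b^n: each string has a unique parse
Unambiguous


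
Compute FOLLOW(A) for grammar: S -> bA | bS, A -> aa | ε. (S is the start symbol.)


$ ∈ FOLLOW(S). For each A -> αBβ: add FIRST(β)\{ε} to FOLLOW(B); if β nullable, add FOLLOW(A).
FOLLOW(A) = {$}


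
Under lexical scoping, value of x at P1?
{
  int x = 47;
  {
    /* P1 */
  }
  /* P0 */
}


P1's block does not declare x; resolves to the enclosing declaration at depth 0
x = 47


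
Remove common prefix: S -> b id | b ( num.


Common prefix: 'b'
Factored: S -> b S', S' -> id | ( num


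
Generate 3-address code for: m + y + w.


Break into single-operator statements:
t1 = m + y
t2 = t1 + w


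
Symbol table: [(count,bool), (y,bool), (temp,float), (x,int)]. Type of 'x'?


Lookup 'x' → type int


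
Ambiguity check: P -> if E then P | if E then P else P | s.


dangling else: 'if E then if E then s else s' parses two ways
Ambiguous


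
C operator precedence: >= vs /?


'/' is multiplicative (level 10); '>=' is relational (level 7)
Higher level binds tighter
'/' has higher precedence than '>='


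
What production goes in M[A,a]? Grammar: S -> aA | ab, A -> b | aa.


For [A, a]: 'a' ∈ FIRST(aa)
Entry: A -> aa


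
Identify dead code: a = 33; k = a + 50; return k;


a is read by k's definition; k is returned
No dead code


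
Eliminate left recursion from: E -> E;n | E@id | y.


Left-recursive alternatives: E;n, E@id; non-recursive: y
Introduce E': E -> yE', E' -> ;nE' | @idE' | ε


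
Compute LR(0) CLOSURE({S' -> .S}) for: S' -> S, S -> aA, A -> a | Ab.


Start: S' -> .S
For each item with dot before a nonterminal B, add B -> .γ for every B-production
Closure: [S' -> .S, S -> .aA]


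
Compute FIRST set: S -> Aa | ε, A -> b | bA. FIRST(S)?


Per alternative of S: FIRST(Aa) = {b}; FIRST(ε) = {ε}
FIRST(S) = {b, ε}


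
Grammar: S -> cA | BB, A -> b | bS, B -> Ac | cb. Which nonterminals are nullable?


A nonterminal is nullable iff some alternative derives ε (directly, or every symbol in it is nullable)
Nullable: {}


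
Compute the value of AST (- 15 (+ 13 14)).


Evaluate inner: (+ 13 14) = 27
Evaluate root: (- 15 27) = -12
Result: -12


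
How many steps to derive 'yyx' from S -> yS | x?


Derivation: S => yS => yyS => yyx
Steps: 3


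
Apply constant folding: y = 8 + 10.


8 + 10 = 18 at compile time
Optimized: y = 18


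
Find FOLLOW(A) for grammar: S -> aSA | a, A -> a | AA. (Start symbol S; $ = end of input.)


$ ∈ FOLLOW(S). For each A -> αBβ: add FIRST(β)\{ε} to FOLLOW(B); if β nullable, add FOLLOW(A).
FOLLOW(A) = {$, a}


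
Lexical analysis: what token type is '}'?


Pattern: delimiter/punctuation
Type: PUNCTUATION


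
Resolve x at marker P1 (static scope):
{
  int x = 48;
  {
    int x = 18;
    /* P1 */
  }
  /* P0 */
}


x declared in the same block as P1
x = 18


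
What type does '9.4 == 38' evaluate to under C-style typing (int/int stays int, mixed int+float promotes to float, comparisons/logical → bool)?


Operand types: float == int
Rule: comparison yields bool
Result type: bool


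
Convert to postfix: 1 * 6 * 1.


Left to right (same or higher precedence on left)
Postfix: 1 6 * 1 *


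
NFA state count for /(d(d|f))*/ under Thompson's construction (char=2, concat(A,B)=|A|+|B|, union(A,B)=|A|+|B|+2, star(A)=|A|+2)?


Syntax tree has 3 char leaf(s), 1 union(s), 1 star(s)
chars contribute 3×2 = 6; each union adds +2; each star adds +2
Total: 6 + 2 + 2 = 10 states


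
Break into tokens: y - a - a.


Scan left to right, longest-match per lexeme
Tokens: ID(y), OP(-), ID(a), OP(-), ID(a)


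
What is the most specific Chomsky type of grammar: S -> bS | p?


Right-linear: every RHS is a terminal or a terminal followed by one nonterminal
Classification: Type 3 (Regular)


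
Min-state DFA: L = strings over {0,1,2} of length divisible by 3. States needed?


Track length mod 3: states 0..2, accept at 0
Minimal DFA: 3 states


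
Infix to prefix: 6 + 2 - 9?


left-to-right (same/higher precedence on left): tree is (- (+ 6 2) 9)
Prefix: - + 6 2 9


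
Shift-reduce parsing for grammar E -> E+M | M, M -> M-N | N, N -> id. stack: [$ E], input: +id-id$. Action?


shift '+' to continue E -> E+M
Action: shift


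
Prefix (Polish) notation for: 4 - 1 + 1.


left-to-right (same/higher precedence on left): tree is (+ (- 4 1) 1)
Prefix: + - 4 1 1


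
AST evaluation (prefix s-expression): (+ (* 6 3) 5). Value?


Evaluate inner: (* 6 3) = 18
Evaluate root: (+ 18 5) = 23
Result: 23


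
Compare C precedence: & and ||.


'&' is bitwise AND (level 5); '||' is logical OR (level 1)
Higher level binds tighter
'&' has higher precedence than '||'


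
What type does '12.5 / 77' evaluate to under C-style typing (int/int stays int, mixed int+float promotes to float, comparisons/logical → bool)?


Operand types: float / int
Rule: mixed int/float promotes to float; int/int stays int
Result type: float


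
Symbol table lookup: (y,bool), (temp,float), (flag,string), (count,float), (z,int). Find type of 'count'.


Lookup 'count' → type float


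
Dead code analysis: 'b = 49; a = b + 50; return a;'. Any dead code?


b is read by a's definition; a is returned
No dead code


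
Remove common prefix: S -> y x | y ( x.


Common prefix: 'y'
Factored: S -> y S', S' -> x | ( x


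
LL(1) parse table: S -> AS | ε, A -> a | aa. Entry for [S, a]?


For [S, a]: 'a' ∈ FIRST(AS)
Entry: S -> AS


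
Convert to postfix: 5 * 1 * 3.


Left to right (same or higher precedence on left)
Postfix: 5 1 * 3 *


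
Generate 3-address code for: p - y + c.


Break into single-operator statements:
t1 = p - y
t2 = t1 + c


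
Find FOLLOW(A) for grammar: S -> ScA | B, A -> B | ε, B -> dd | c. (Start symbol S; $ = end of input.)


$ ∈ FOLLOW(S). For each A -> αBβ: add FIRST(β)\{ε} to FOLLOW(B); if β nullable, add FOLLOW(A).
FOLLOW(A) = {$, c}


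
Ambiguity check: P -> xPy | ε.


balanced x^n…y^n: each string has a unique parse
Unambiguous


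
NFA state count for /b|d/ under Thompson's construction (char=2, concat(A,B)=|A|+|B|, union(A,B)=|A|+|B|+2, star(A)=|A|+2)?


Syntax tree has 2 char leaf(s), 1 union(s), 0 star(s)
chars contribute 2×2 = 4; each union adds +2; each star adds +2
Total: 4 + 2 + 0 = 6 states


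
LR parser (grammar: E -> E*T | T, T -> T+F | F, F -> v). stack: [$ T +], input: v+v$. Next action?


no handle; shift 'v'
Action: shift


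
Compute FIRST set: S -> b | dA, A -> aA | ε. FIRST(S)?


Per alternative of S: FIRST(b) = {b}; FIRST(dA) = {d}
FIRST(S) = {b, d}


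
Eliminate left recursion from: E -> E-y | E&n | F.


Left-recursive alternatives: E-y, E&n; non-recursive: F
Introduce E': E -> FE', E' -> -yE' | &nE' | ε


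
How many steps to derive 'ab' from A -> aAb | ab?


Derivation: A => ab
Steps: 1


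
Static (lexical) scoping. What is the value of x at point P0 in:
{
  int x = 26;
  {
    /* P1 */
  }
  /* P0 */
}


x declared in the same block as P0
x = 26


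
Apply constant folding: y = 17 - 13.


17 - 13 = 4 at compile time
Optimized: y = 4


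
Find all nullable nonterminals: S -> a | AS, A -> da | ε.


A nonterminal is nullable iff some alternative derives ε (directly, or every symbol in it is nullable)
Nullable: {A}


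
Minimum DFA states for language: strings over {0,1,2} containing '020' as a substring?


KMP-style automaton: 3 progress states + 1 absorbing accept = 4
Minimal DFA: 4 states


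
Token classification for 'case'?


Pattern: reserved word
Type: KEYWORD


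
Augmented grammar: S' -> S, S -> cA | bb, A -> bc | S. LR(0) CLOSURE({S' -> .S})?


Start: S' -> .S
For each item with dot before a nonterminal B, add B -> .γ for every B-production
Closure: [S' -> .S, S -> .cA, S -> .bb]


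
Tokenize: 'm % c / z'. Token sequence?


Scan left to right, longest-match per lexeme
Tokens: ID(m), OP(%), ID(c), OP(/), ID(z)


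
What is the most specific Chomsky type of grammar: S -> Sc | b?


Left-linear: every RHS is a terminal or one nonterminal followed by a terminal
Classification: Type 3 (Regular)


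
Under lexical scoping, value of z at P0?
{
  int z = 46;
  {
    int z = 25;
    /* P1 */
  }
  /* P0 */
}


z declared in the same block as P0
z = 46


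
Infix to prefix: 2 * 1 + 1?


left-to-right (same/higher precedence on left): tree is (+ (* 2 1) 1)
Prefix: + * 2 1 1


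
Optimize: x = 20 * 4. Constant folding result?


20 * 4 = 80 at compile time
Optimized: x = 80


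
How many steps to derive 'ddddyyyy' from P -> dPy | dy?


Derivation: P => dPy => ddPyy => dddPyyy => ddddyyyy
Steps: 4


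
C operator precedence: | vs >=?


'>=' is relational (level 7); '|' is bitwise OR (level 3)
Higher level binds tighter
'>=' has higher precedence than '|'


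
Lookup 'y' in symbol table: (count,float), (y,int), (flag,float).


Lookup 'y' → type int


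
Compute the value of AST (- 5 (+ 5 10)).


Evaluate inner: (+ 5 10) = 15
Evaluate root: (- 5 15) = -10
Result: -10


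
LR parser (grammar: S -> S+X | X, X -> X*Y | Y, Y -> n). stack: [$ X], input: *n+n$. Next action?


shift '*' to continue X -> X*Y
Action: shift


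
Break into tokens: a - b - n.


Scan left to right, longest-match per lexeme
Tokens: ID(a), OP(-), ID(b), OP(-), ID(n)


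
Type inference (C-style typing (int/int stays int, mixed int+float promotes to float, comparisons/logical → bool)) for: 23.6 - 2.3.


Operand types: float - float
Rule: mixed int/float promotes to float; int/int stays int
Result type: float


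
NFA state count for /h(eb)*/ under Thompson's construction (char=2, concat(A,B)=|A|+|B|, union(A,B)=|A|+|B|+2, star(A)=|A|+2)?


Syntax tree has 3 char leaf(s), 0 union(s), 1 star(s)
chars contribute 3×2 = 6; each union adds +2; each star adds +2
Total: 6 + 0 + 2 = 8 states


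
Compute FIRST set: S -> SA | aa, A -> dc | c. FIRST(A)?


Per alternative of A: FIRST(dc) = {d}; FIRST(c) = {c}
FIRST(A) = {c, d}


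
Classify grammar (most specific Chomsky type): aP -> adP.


LHS has context (more than one symbol) and |LHS| ≤ |RHS|
Classification: Type 1 (Context-Sensitive)


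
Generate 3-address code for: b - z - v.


Break into single-operator statements:
t1 = b - z
t2 = t1 - v


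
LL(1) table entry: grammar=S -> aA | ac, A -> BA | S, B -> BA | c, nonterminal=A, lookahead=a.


For [A, a]: 'a' ∈ FIRST(S)
Entry: A -> S


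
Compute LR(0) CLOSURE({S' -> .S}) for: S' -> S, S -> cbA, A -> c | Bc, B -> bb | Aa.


Start: S' -> .S
For each item with dot before a nonterminal B, add B -> .γ for every B-production
Closure: [S' -> .S, S -> .cbA]


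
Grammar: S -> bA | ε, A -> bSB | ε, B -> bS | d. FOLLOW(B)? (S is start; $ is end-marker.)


$ ∈ FOLLOW(S). For each A -> αBβ: add FIRST(β)\{ε} to FOLLOW(B); if β nullable, add FOLLOW(A).
FOLLOW(B) = {$, b, d}


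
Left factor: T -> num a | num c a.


Common prefix: 'num'
Factored: T -> num T', T' -> a | c a


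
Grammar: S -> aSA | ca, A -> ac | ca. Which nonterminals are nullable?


A nonterminal is nullable iff some alternative derives ε (directly, or every symbol in it is nullable)
Nullable: {}


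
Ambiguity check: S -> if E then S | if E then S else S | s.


dangling else: 'if E then if E then s else s' parses two ways
Ambiguous


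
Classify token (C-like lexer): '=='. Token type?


Pattern: operator symbol
Type: OPERATOR


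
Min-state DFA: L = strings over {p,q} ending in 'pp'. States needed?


Track the longest suffix of input matching a prefix of 'pp': 3 classes (prefixes of length 0..2)
Minimal DFA: 3 states


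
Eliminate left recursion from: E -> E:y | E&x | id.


Left-recursive alternatives: E:y, E&x; non-recursive: id
Introduce E': E -> idE', E' -> :yE' | &xE' | ε


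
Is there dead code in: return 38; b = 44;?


statement follows a return and is unreachable
Dead: 'b = 44'


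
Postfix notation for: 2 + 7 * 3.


* has higher precedence, evaluate 7*3 first
Postfix: 2 7 3 * +


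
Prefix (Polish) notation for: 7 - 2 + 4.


left-to-right (same/higher precedence on left): tree is (+ (- 7 2) 4)
Prefix: + - 7 2 4


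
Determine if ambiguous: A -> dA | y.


right-linear, alternatives start with distinct terminals 'd' vs 'y': unique leftmost derivation
Unambiguous


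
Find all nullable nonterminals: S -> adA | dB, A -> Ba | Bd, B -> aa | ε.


A nonterminal is nullable iff some alternative derives ε (directly, or every symbol in it is nullable)
Nullable: {B}


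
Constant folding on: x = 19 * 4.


19 * 4 = 76 at compile time
Optimized: x = 76


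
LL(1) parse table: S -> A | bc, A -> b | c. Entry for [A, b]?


For [A, b]: 'b' ∈ FIRST(b)
Entry: A -> b


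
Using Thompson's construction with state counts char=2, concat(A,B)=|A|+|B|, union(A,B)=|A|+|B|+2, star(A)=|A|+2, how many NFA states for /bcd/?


Syntax tree has 3 char leaf(s), 0 union(s), 0 star(s)
chars contribute 3×2 = 6; each union adds +2; each star adds +2
Total: 6 + 0 + 0 = 6 states


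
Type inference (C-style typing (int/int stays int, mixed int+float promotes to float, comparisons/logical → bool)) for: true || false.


Operand types: bool || bool
Rule: logical operators take bool operands and yield bool
Result type: bool


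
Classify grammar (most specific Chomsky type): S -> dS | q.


Right-linear: every RHS is a terminal or a terminal followed by one nonterminal
Classification: Type 3 (Regular)


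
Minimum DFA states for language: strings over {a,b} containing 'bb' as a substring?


KMP-style automaton: 2 progress states + 1 absorbing accept = 3
Minimal DFA: 3 states


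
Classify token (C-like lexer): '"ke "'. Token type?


Pattern: double-quoted sequence
Type: STRING_LITERAL


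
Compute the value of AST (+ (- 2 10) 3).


Evaluate inner: (- 2 10) = -8
Evaluate root: (+ -8 3) = -5
Result: -5


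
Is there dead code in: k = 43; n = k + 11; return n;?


k is read by n's definition; n is returned
No dead code


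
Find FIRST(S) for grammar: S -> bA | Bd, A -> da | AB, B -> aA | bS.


Per alternative of S: FIRST(bA) = {b}; FIRST(Bd) = {a, b}
FIRST(S) = {a, b}


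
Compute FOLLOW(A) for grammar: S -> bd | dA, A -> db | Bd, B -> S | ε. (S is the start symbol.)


$ ∈ FOLLOW(S). For each A -> αBβ: add FIRST(β)\{ε} to FOLLOW(B); if β nullable, add FOLLOW(A).
FOLLOW(A) = {$, d}


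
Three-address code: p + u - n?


Break into single-operator statements:
t1 = p + u
t2 = t1 - n


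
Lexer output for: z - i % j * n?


Scan left to right, longest-match per lexeme
Tokens: ID(z), OP(-), ID(i), OP(%), ID(j), OP(*), ID(n)


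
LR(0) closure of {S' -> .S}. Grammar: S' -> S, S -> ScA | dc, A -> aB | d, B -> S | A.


Start: S' -> .S
For each item with dot before a nonterminal B, add B -> .γ for every B-production
Closure: [S' -> .S, S -> .ScA, S -> .dc]


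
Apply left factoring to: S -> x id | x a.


Common prefix: 'x'
Factored: S -> x S', S' -> id | a


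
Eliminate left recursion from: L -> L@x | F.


Left-recursive alternatives: L@x; non-recursive: F
Introduce L': L -> FL', L' -> @xL' | ε


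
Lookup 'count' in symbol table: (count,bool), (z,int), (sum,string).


Lookup 'count' → type bool


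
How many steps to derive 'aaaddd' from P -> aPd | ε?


Derivation: P => aPd => aaPdd => aaaPddd => aaaddd
Steps: 4


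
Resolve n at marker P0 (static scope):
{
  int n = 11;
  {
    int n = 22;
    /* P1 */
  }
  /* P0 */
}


n declared in the same block as P0
n = 11


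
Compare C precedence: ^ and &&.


'^' is bitwise XOR (level 4); '&&' is logical AND (level 2)
Higher level binds tighter
'^' has higher precedence than '&&'


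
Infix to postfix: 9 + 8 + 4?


Left to right (same or higher precedence on left)
Postfix: 9 8 + 4 +


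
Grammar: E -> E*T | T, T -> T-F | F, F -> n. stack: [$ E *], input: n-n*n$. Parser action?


no handle ('E*' is not any RHS); shift 'n'
Action: shift


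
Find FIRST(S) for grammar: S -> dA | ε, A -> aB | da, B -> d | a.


Per alternative of S: FIRST(dA) = {d}; FIRST(ε) = {ε}
FIRST(S) = {d, ε}


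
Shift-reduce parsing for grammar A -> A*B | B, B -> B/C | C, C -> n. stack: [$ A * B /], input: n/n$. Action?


no handle; shift 'n'
Action: shift


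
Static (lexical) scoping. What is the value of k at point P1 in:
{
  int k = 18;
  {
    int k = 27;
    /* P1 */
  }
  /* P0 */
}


k declared in the same block as P1
k = 27


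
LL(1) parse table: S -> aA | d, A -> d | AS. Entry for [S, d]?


For [S, d]: 'd' ∈ FIRST(d)
Entry: S -> d


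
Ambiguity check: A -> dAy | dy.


balanced d^n…y^n: each string has a unique parse
Unambiguous


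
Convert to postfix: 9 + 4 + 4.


Left to right (same or higher precedence on left)
Postfix: 9 4 + 4 +


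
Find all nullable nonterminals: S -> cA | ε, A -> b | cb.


A nonterminal is nullable iff some alternative derives ε (directly, or every symbol in it is nullable)
Nullable: {S}


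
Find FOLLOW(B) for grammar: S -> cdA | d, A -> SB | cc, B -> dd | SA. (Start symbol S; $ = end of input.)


$ ∈ FOLLOW(S). For each A -> αBβ: add FIRST(β)\{ε} to FOLLOW(B); if β nullable, add FOLLOW(A).
FOLLOW(B) = {$, c, d}


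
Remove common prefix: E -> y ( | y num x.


Common prefix: 'y'
Factored: E -> y E', E' -> ( | num x


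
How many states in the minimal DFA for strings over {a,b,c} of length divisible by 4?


Track length mod 4: states 0..3, accept at 0
Minimal DFA: 4 states


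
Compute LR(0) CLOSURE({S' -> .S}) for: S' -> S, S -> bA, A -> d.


Start: S' -> .S
For each item with dot before a nonterminal B, add B -> .γ for every B-production
Closure: [S' -> .S, S -> .bA]


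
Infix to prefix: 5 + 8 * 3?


'*' binds tighter: tree is (+ 5 (* 8 3))
Prefix: + 5 * 8 3


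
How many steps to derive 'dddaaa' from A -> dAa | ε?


Derivation: A => dAa => ddAaa => dddAaaa => dddaaa
Steps: 4


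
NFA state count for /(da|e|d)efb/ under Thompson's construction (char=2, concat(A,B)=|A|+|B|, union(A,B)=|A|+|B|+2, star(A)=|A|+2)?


Syntax tree has 7 char leaf(s), 2 union(s), 0 star(s)
chars contribute 7×2 = 14; each union adds +2; each star adds +2
Total: 14 + 4 + 0 = 18 states


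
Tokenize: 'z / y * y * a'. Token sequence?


Scan left to right, longest-match per lexeme
Tokens: ID(z), OP(/), ID(y), OP(*), ID(y), OP(*), ID(a)


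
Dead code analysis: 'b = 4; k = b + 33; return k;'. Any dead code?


b is read by k's definition; k is returned
No dead code


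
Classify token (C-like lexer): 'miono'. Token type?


Pattern: letter/underscore followed by alphanumerics, not a keyword
Type: IDENTIFIER


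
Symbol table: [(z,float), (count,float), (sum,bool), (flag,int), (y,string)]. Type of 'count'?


Lookup 'count' → type float


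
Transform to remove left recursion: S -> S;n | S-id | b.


Left-recursive alternatives: S;n, S-id; non-recursive: b
Introduce S': S -> bS', S' -> ;nS' | -idS' | ε


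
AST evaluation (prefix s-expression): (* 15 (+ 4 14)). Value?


Evaluate inner: (+ 4 14) = 18
Evaluate root: (* 15 18) = 270
Result: 270


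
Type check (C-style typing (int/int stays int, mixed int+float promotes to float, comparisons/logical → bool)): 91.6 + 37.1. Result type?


Operand types: float + float
Rule: mixed int/float promotes to float; int/int stays int
Result type: float


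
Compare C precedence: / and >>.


'/' is multiplicative (level 10); '>>' is shift (level 8)
Higher level binds tighter
'/' has higher precedence than '>>'


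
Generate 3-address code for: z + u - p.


Break into single-operator statements:
t1 = z + u
t2 = t1 - p


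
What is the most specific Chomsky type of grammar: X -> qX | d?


Right-linear: every RHS is a terminal or a terminal followed by one nonterminal
Classification: Type 3 (Regular)


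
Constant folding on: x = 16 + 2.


16 + 2 = 18 at compile time
Optimized: x = 18


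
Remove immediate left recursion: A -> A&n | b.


Left-recursive alternatives: A&n; non-recursive: b
Introduce A': A -> bA', A' -> &nA' | ε


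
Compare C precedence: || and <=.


'<=' is relational (level 7); '||' is logical OR (level 1)
Higher level binds tighter
'<=' has higher precedence than '||'


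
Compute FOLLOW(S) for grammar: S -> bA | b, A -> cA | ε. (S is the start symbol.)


$ ∈ FOLLOW(S). For each A -> αBβ: add FIRST(β)\{ε} to FOLLOW(B); if β nullable, add FOLLOW(A).
FOLLOW(S) = {$}


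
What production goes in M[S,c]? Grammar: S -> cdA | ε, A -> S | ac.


For [S, c]: 'c' ∈ FIRST(cdA)
Entry: S -> cdA


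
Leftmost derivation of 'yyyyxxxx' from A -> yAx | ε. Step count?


Derivation: A => yAx => yyAxx => yyyAxxx => yyyyAxxxx => yyyyxxxx
Steps: 5


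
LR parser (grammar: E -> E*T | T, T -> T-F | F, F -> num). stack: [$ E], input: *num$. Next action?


shift '*' to continue E -> E*T
Action: shift


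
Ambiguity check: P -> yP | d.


right-linear, alternatives start with distinct terminals 'y' vs 'd': unique leftmost derivation
Unambiguous


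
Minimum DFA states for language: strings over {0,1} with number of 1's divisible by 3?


Track (count of 1) mod 3: states 0..2, accept at 0
Minimal DFA: 3 states


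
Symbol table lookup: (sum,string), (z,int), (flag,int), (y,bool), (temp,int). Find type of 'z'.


Lookup 'z' → type int


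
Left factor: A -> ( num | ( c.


Common prefix: '('
Factored: A -> ( A', A' -> num | c


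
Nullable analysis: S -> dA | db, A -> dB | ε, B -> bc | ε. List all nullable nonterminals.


A nonterminal is nullable iff some alternative derives ε (directly, or every symbol in it is nullable)
Nullable: {A, B}


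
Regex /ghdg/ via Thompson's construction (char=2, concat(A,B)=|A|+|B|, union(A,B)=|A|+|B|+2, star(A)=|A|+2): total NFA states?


Syntax tree has 4 char leaf(s), 0 union(s), 0 star(s)
chars contribute 4×2 = 8; each union adds +2; each star adds +2
Total: 8 + 0 + 0 = 8 states


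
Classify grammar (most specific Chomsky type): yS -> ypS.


LHS has context (more than one symbol) and |LHS| ≤ |RHS|
Classification: Type 1 (Context-Sensitive)


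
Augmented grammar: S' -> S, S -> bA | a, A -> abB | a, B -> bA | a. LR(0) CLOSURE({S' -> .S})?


Start: S' -> .S
For each item with dot before a nonterminal B, add B -> .γ for every B-production
Closure: [S' -> .S, S -> .bA, S -> .a]


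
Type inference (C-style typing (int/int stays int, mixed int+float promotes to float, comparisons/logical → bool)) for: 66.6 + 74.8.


Operand types: float + float
Rule: mixed int/float promotes to float; int/int stays int
Result type: float


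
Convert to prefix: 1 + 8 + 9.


left-to-right (same/higher precedence on left): tree is (+ (+ 1 8) 9)
Prefix: + + 1 8 9


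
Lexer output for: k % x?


Scan left to right, longest-match per lexeme
Tokens: ID(k), OP(%), ID(x)


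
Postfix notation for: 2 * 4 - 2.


Left to right (same or higher precedence on left)
Postfix: 2 4 * 2 -


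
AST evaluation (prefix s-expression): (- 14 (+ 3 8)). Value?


Evaluate inner: (+ 3 8) = 11
Evaluate root: (- 14 11) = 3
Result: 3


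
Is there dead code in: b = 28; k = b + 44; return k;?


b is read by k's definition; k is returned
No dead code


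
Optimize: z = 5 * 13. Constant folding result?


5 * 13 = 65 at compile time
Optimized: z = 65


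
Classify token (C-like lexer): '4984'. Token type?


Pattern: digits only
Type: INTEGER_LITERAL


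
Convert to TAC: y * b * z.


Break into single-operator statements:
t1 = y * b
t2 = t1 * z


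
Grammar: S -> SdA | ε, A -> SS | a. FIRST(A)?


Per alternative of A: FIRST(SS) = {d, ε}; FIRST(a) = {a}
FIRST(A) = {a, d, ε}


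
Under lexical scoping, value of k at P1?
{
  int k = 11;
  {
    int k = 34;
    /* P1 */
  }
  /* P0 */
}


k declared in the same block as P1
k = 34


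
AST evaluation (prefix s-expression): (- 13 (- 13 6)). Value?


Evaluate inner: (- 13 6) = 7
Evaluate root: (- 13 7) = 6
Result: 6


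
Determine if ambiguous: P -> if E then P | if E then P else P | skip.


dangling else: 'if E then if E then skip else skip' parses two ways
Ambiguous


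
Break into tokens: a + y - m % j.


Scan left to right, longest-match per lexeme
Tokens: ID(a), OP(+), ID(y), OP(-), ID(m), OP(%), ID(j)


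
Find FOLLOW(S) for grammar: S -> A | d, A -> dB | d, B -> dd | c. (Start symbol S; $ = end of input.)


$ ∈ FOLLOW(S). For each A -> αBβ: add FIRST(β)\{ε} to FOLLOW(B); if β nullable, add FOLLOW(A).
FOLLOW(S) = {$}


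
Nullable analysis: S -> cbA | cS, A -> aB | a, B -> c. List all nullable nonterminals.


A nonterminal is nullable iff some alternative derives ε (directly, or every symbol in it is nullable)
Nullable: {}


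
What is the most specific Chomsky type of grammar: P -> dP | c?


Right-linear: every RHS is a terminal or a terminal followed by one nonterminal
Classification: Type 3 (Regular)


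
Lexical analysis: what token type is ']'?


Pattern: delimiter/punctuation
Type: PUNCTUATION


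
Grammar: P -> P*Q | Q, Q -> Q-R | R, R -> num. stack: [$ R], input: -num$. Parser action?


'R' (not preceded by Q-) is the handle for Q -> R
Action: reduce (Q -> R)


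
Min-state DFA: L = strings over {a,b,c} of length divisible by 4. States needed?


Track length mod 4: states 0..3, accept at 0
Minimal DFA: 4 states


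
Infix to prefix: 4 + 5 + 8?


left-to-right (same/higher precedence on left): tree is (+ (+ 4 5) 8)
Prefix: + + 4 5 8


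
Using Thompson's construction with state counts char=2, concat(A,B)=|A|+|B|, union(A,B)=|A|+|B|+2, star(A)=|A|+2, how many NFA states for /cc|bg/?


Syntax tree has 4 char leaf(s), 1 union(s), 0 star(s)
chars contribute 4×2 = 8; each union adds +2; each star adds +2
Total: 8 + 2 + 0 = 10 states


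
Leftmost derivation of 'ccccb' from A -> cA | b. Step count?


Derivation: A => cA => ccA => cccA => ccccA => ccccb
Steps: 5


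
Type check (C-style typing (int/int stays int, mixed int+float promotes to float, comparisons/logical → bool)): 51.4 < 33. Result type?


Operand types: float < int
Rule: comparison yields bool
Result type: bool


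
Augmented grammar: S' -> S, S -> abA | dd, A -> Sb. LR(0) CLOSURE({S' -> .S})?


Start: S' -> .S
For each item with dot before a nonterminal B, add B -> .γ for every B-production
Closure: [S' -> .S, S -> .abA, S -> .dd]


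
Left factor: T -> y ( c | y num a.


Common prefix: 'y'
Factored: T -> y T', T' -> ( c | num a


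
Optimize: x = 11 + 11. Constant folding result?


11 + 11 = 22 at compile time
Optimized: x = 22


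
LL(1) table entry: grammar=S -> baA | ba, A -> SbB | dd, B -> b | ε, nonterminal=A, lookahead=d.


For [A, d]: 'd' ∈ FIRST(dd)
Entry: A -> dd


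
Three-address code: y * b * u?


Break into single-operator statements:
t1 = y * b
t2 = t1 * u


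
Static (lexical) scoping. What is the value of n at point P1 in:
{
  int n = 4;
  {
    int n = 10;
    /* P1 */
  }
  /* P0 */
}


n declared in the same block as P1
n = 10


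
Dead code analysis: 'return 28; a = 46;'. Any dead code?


statement follows a return and is unreachable
Dead: 'a = 46'


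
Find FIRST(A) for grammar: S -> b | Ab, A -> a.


Per alternative of A: FIRST(a) = {a}
FIRST(A) = {a}


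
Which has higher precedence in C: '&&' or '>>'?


'>>' is shift (level 8); '&&' is logical AND (level 2)
Higher level binds tighter
'>>' has higher precedence than '&&'


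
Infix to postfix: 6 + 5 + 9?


Left to right (same or higher precedence on left)
Postfix: 6 5 + 9 +


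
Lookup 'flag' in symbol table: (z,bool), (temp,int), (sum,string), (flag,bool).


Lookup 'flag' → type bool


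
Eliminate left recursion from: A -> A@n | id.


Left-recursive alternatives: A@n; non-recursive: id
Introduce A': A -> idA', A' -> @nA' | ε


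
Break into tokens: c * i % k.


Scan left to right, longest-match per lexeme
Tokens: ID(c), OP(*), ID(i), OP(%), ID(k)


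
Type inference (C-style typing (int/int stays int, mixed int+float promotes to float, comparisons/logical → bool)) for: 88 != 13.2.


Operand types: int != float
Rule: comparison yields bool
Result type: bool


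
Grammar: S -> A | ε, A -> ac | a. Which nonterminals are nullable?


A nonterminal is nullable iff some alternative derives ε (directly, or every symbol in it is nullable)
Nullable: {S}


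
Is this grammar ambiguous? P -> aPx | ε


balanced a^n…x^n: each string has a unique parse
Unambiguous


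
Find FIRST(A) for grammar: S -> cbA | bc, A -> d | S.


Per alternative of A: FIRST(d) = {d}; FIRST(S) = {b, c}
FIRST(A) = {b, c, d}


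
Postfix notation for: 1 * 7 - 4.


Left to right (same or higher precedence on left)
Postfix: 1 7 * 4 -


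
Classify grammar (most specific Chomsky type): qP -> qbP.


LHS has context (more than one symbol) and |LHS| ≤ |RHS|
Classification: Type 1 (Context-Sensitive)


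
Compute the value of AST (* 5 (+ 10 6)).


Evaluate inner: (+ 10 6) = 16
Evaluate root: (* 5 16) = 80
Result: 80


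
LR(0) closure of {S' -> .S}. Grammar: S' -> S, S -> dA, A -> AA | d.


Start: S' -> .S
For each item with dot before a nonterminal B, add B -> .γ for every B-production
Closure: [S' -> .S, S -> .dA]


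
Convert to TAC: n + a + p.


Break into single-operator statements:
t1 = n + a
t2 = t1 + p


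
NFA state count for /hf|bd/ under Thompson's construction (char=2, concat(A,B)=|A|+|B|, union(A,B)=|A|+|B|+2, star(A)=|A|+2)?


Syntax tree has 4 char leaf(s), 1 union(s), 0 star(s)
chars contribute 4×2 = 8; each union adds +2; each star adds +2
Total: 8 + 2 + 0 = 10 states


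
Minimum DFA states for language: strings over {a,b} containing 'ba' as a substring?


KMP-style automaton: 2 progress states + 1 absorbing accept = 3
Minimal DFA: 3 states


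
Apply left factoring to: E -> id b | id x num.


Common prefix: 'id'
Factored: E -> id E', E' -> b | x num


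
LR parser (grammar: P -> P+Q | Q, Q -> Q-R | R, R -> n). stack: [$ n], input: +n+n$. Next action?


'n' on top is the handle for R -> n
Action: reduce (R -> n)


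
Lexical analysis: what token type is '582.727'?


Pattern: digits with a decimal point
Type: FLOAT_LITERAL


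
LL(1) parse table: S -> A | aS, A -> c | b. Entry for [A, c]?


For [A, c]: 'c' ∈ FIRST(c)
Entry: A -> c


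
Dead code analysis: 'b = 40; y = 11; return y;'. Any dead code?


b is assigned but never read
Dead: 'b = 40'


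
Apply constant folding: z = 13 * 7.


13 * 7 = 91 at compile time
Optimized: z = 91


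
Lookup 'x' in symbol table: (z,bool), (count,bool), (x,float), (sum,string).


Lookup 'x' → type float


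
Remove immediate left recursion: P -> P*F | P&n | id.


Left-recursive alternatives: P*F, P&n; non-recursive: id
Introduce P': P -> idP', P' -> *FP' | &nP' | ε


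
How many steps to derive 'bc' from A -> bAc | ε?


Derivation: A => bAc => bc
Steps: 2
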